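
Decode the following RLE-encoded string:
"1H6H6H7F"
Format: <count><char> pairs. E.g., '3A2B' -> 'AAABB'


Expanding each <count><char> pair:
  1H -> 'H'
  6H -> 'HHHHHH'
  6H -> 'HHHHHH'
  7F -> 'FFFFFFF'

Decoded = HHHHHHHHHHHHHFFFFFFF


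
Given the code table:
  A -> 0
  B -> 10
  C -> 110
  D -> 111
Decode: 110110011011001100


Decoding:
110 -> C
110 -> C
0 -> A
110 -> C
110 -> C
0 -> A
110 -> C
0 -> A


Result: CCACCACA


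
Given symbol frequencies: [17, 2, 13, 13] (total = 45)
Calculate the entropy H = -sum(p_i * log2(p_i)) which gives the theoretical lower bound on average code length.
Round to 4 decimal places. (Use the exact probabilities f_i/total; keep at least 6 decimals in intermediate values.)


Per-symbol terms -p_i * log2(p_i) with p_i = f_i/45:
  p = 17/45 = 0.377778: log2(p) = -1.404390, -p*log2(p) = 0.530547
  p = 2/45 = 0.044444: log2(p) = -4.491853, -p*log2(p) = 0.199638
  p = 13/45 = 0.288889: log2(p) = -1.791413, -p*log2(p) = 0.517519
  p = 13/45 = 0.288889: log2(p) = -1.791413, -p*log2(p) = 0.517519
H = 0.530547 + 0.199638 + 0.517519 + 0.517519 = 1.765223

H = 1.7652 bits/symbol


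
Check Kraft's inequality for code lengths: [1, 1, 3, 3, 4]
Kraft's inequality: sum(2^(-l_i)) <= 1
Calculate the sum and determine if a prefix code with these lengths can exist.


Sum = 2^(-1) + 2^(-1) + 2^(-3) + 2^(-3) + 2^(-4)
    = 0.5 + 0.5 + 0.125 + 0.125 + 0.0625
    = 21/16 = 1.3125
Since 1.3125 > 1, Kraft's inequality is NOT satisfied.
A prefix code with these lengths CANNOT exist.

Kraft sum = 1.3125. Not satisfied.


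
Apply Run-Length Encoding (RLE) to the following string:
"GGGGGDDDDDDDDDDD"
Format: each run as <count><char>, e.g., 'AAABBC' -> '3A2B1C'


Scanning runs left to right:
  i=0: run of 'G' x 5 -> '5G'
  i=5: run of 'D' x 11 -> '11D'

RLE = 5G11D


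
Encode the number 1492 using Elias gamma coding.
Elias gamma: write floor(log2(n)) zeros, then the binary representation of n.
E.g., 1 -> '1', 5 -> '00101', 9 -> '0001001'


num_bits = floor(log2(1492)) + 1 = 11
leading_zeros = num_bits - 1 = 10
binary(1492) = 10111010100

Elias gamma(1492) = '0000000000' + '10111010100' = 000000000010111010100 (21 bits)


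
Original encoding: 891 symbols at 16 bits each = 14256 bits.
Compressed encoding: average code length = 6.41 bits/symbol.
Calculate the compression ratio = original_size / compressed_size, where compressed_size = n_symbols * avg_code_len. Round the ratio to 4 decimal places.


original_size = n_symbols * orig_bits = 891 * 16 = 14256 bits
compressed_size = n_symbols * avg_code_len = 891 * 6.41 = 5711.31 bits
ratio = original_size / compressed_size = 14256 / 5711.31 = 2.4961

Compression ratio = 2.4961


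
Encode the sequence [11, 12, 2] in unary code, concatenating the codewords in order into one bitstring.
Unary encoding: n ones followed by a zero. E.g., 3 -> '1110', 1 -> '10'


Encode each number as n ones followed by a terminating 0:
  11 -> 111111111110 (12 bits)
  12 -> 1111111111110 (13 bits)
  2 -> 110 (3 bits)
Total length = 12 + 13 + 3 = 28 bits.

Unary([11, 12, 2]) = 1111111111101111111111110110 (28 bits)


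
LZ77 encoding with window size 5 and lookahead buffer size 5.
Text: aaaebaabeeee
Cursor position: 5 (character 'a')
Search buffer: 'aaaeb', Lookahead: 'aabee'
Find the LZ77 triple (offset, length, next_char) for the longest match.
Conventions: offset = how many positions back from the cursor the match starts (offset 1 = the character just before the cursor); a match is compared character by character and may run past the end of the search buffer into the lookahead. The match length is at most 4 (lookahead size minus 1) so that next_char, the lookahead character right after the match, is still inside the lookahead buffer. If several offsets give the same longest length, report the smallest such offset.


Try each offset into the search buffer:
  offset=1 (pos 4, char 'b'): match length 0
  offset=2 (pos 3, char 'e'): match length 0
  offset=3 (pos 2, char 'a'): match length 1
  offset=4 (pos 1, char 'a'): match length 2
  offset=5 (pos 0, char 'a'): match length 2
Longest match has length 2, found at offsets 4, 5; take the smallest, offset 4.
next_char = character at position 5 + 2 = 7 -> 'b'

Best match: offset=4, length=2 (matching 'aa' starting at position 1)
LZ77 triple: (4, 2, 'b')


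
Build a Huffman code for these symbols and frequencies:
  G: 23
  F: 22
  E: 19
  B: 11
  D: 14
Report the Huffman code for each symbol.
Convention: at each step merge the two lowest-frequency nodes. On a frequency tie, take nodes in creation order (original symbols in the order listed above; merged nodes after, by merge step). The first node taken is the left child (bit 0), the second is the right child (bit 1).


Huffman tree construction:
Step 1: Merge B(11) + D(14) = 25
Step 2: Merge E(19) + F(22) = 41
Step 3: Merge G(23) + (B+D)(25) = 48
Step 4: Merge (E+F)(41) + (G+(B+D))(48) = 89
Read each symbol's code off the tree from the root (left child = 0, right child = 1).

Codes:
  G: 10 (length 2)
  F: 01 (length 2)
  E: 00 (length 2)
  B: 110 (length 3)
  D: 111 (length 3)
Average code length: 203/89 = 2.2809 bits/symbol


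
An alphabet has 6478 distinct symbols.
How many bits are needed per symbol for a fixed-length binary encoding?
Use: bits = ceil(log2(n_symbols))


log2(6478) = 12.6613
Bracket: 2^12 = 4096 < 6478 <= 2^13 = 8192
So ceil(log2(6478)) = 13

bits = ceil(log2(6478)) = ceil(12.6613) = 13 bits


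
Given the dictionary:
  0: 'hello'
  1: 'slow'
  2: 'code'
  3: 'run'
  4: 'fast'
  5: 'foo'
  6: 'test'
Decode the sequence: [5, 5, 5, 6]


Look up each index in the dictionary:
  5 -> 'foo'
  5 -> 'foo'
  5 -> 'foo'
  6 -> 'test'

Decoded: "foo foo foo test"


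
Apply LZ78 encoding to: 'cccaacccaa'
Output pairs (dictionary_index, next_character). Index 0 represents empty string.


LZ78 encoding steps:
Dictionary: {0: ''}
Step 1: w='' (idx 0), next='c' -> output (0, 'c'), add 'c' as idx 1
Step 2: w='c' (idx 1), next='c' -> output (1, 'c'), add 'cc' as idx 2
Step 3: w='' (idx 0), next='a' -> output (0, 'a'), add 'a' as idx 3
Step 4: w='a' (idx 3), next='c' -> output (3, 'c'), add 'ac' as idx 4
Step 5: w='cc' (idx 2), next='a' -> output (2, 'a'), add 'cca' as idx 5
Step 6: w='a' (idx 3), end of input -> output (3, '')


Encoded: [(0, 'c'), (1, 'c'), (0, 'a'), (3, 'c'), (2, 'a'), (3, '')]


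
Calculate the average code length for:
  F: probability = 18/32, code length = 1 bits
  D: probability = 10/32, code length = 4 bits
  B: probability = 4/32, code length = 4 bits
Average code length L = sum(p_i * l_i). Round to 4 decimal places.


Weighted contributions p_i * l_i:
  F: (18/32) * 1 = 18/32
  D: (10/32) * 4 = 40/32
  B: (4/32) * 4 = 16/32
Sum = (18 + 40 + 16)/32 = 74/32

L = 74/32 = 2.3125 bits/symbol


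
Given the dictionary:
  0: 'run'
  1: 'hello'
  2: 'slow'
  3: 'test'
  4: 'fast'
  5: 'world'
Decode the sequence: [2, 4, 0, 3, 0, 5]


Look up each index in the dictionary:
  2 -> 'slow'
  4 -> 'fast'
  0 -> 'run'
  3 -> 'test'
  0 -> 'run'
  5 -> 'world'

Decoded: "slow fast run test run world"


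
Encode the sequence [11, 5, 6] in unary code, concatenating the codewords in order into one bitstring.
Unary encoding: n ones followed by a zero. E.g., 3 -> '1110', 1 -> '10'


Encode each number as n ones followed by a terminating 0:
  11 -> 111111111110 (12 bits)
  5 -> 111110 (6 bits)
  6 -> 1111110 (7 bits)
Total length = 12 + 6 + 7 = 25 bits.

Unary([11, 5, 6]) = 1111111111101111101111110 (25 bits)


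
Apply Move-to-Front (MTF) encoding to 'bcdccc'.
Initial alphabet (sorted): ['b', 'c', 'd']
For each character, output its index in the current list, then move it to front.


MTF encoding:
'b': index 0 in ['b', 'c', 'd'] -> ['b', 'c', 'd']
'c': index 1 in ['b', 'c', 'd'] -> ['c', 'b', 'd']
'd': index 2 in ['c', 'b', 'd'] -> ['d', 'c', 'b']
'c': index 1 in ['d', 'c', 'b'] -> ['c', 'd', 'b']
'c': index 0 in ['c', 'd', 'b'] -> ['c', 'd', 'b']
'c': index 0 in ['c', 'd', 'b'] -> ['c', 'd', 'b']


Output: [0, 1, 2, 1, 0, 0]


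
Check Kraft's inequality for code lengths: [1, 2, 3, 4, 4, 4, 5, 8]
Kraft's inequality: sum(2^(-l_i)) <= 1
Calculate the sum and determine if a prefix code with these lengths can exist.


Sum = 2^(-1) + 2^(-2) + 2^(-3) + 2^(-4) + 2^(-4) + 2^(-4) + 2^(-5) + 2^(-8)
    = 0.5 + 0.25 + 0.125 + 0.0625 + 0.0625 + 0.0625 + 0.03125 + 0.00390625
    = 281/256 = 1.09765625
Since 1.09765625 > 1, Kraft's inequality is NOT satisfied.
A prefix code with these lengths CANNOT exist.

Kraft sum = 1.09765625. Not satisfied.


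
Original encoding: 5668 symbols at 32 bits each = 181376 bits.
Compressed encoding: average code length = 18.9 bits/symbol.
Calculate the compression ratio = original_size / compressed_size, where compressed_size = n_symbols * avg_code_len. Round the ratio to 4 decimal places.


original_size = n_symbols * orig_bits = 5668 * 32 = 181376 bits
compressed_size = n_symbols * avg_code_len = 5668 * 18.9 = 107125.2 bits
ratio = original_size / compressed_size = 181376 / 107125.2 = 1.6931

Compression ratio = 1.6931


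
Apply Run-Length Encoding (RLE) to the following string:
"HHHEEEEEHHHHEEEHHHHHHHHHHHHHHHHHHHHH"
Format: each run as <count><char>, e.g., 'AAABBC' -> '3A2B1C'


Scanning runs left to right:
  i=0: run of 'H' x 3 -> '3H'
  i=3: run of 'E' x 5 -> '5E'
  i=8: run of 'H' x 4 -> '4H'
  i=12: run of 'E' x 3 -> '3E'
  i=15: run of 'H' x 21 -> '21H'

RLE = 3H5E4H3E21H


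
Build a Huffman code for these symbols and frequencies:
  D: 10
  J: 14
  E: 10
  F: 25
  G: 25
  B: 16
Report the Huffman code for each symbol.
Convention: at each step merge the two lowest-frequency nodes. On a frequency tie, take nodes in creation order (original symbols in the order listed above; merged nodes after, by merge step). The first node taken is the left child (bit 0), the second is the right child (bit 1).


Huffman tree construction:
Step 1: Merge D(10) + E(10) = 20
Step 2: Merge J(14) + B(16) = 30
Step 3: Merge (D+E)(20) + F(25) = 45
Step 4: Merge G(25) + (J+B)(30) = 55
Step 5: Merge ((D+E)+F)(45) + (G+(J+B))(55) = 100
Read each symbol's code off the tree from the root (left child = 0, right child = 1).

Codes:
  D: 000 (length 3)
  J: 110 (length 3)
  E: 001 (length 3)
  F: 01 (length 2)
  G: 10 (length 2)
  B: 111 (length 3)
Average code length: 250/100 = 2.5000 bits/symbol


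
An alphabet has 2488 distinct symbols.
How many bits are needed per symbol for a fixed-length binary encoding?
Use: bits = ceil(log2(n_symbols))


log2(2488) = 11.2808
Bracket: 2^11 = 2048 < 2488 <= 2^12 = 4096
So ceil(log2(2488)) = 12

bits = ceil(log2(2488)) = ceil(11.2808) = 12 bits


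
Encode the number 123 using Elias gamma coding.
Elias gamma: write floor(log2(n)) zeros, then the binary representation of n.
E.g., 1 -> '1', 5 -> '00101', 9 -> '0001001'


num_bits = floor(log2(123)) + 1 = 7
leading_zeros = num_bits - 1 = 6
binary(123) = 1111011

Elias gamma(123) = '000000' + '1111011' = 0000001111011 (13 bits)


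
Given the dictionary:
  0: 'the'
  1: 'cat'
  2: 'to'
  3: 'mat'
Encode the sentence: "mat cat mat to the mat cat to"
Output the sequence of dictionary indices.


Look up each word in the dictionary:
  'mat' -> 3
  'cat' -> 1
  'mat' -> 3
  'to' -> 2
  'the' -> 0
  'mat' -> 3
  'cat' -> 1
  'to' -> 2

Encoded: [3, 1, 3, 2, 0, 3, 1, 2]


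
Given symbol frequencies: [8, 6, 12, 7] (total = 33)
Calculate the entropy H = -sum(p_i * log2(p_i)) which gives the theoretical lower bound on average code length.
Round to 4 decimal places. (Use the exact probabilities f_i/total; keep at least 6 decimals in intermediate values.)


Per-symbol terms -p_i * log2(p_i) with p_i = f_i/33:
  p = 8/33 = 0.242424: log2(p) = -2.044394, -p*log2(p) = 0.495611
  p = 6/33 = 0.181818: log2(p) = -2.459432, -p*log2(p) = 0.447169
  p = 12/33 = 0.363636: log2(p) = -1.459432, -p*log2(p) = 0.530702
  p = 7/33 = 0.212121: log2(p) = -2.237039, -p*log2(p) = 0.474523
H = 0.495611 + 0.447169 + 0.530702 + 0.474523 = 1.948005

H = 1.948 bits/symbol


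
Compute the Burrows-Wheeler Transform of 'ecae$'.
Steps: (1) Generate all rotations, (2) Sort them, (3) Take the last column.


Rotations (sorted):
  0: $ecae -> last char: e
  1: ae$ec -> last char: c
  2: cae$e -> last char: e
  3: e$eca -> last char: a
  4: ecae$ -> last char: $


BWT = ecea$


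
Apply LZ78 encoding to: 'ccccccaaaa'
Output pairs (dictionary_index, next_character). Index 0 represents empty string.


LZ78 encoding steps:
Dictionary: {0: ''}
Step 1: w='' (idx 0), next='c' -> output (0, 'c'), add 'c' as idx 1
Step 2: w='c' (idx 1), next='c' -> output (1, 'c'), add 'cc' as idx 2
Step 3: w='cc' (idx 2), next='c' -> output (2, 'c'), add 'ccc' as idx 3
Step 4: w='' (idx 0), next='a' -> output (0, 'a'), add 'a' as idx 4
Step 5: w='a' (idx 4), next='a' -> output (4, 'a'), add 'aa' as idx 5
Step 6: w='a' (idx 4), end of input -> output (4, '')


Encoded: [(0, 'c'), (1, 'c'), (2, 'c'), (0, 'a'), (4, 'a'), (4, '')]


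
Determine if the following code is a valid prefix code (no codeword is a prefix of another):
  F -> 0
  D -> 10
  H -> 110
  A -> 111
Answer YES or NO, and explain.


Checking each pair (does one codeword prefix another?):
  F='0' vs D='10': no prefix
  F='0' vs H='110': no prefix
  F='0' vs A='111': no prefix
  D='10' vs F='0': no prefix
  D='10' vs H='110': no prefix
  D='10' vs A='111': no prefix
  H='110' vs F='0': no prefix
  H='110' vs D='10': no prefix
  H='110' vs A='111': no prefix
  A='111' vs F='0': no prefix
  A='111' vs D='10': no prefix
  A='111' vs H='110': no prefix
No violation found over all pairs.

YES -- this is a valid prefix code. No codeword is a prefix of any other codeword.


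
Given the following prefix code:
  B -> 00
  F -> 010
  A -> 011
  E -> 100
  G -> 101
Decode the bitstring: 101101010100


Decoding step by step:
Bits 101 -> G
Bits 101 -> G
Bits 010 -> F
Bits 100 -> E


Decoded message: GGFE


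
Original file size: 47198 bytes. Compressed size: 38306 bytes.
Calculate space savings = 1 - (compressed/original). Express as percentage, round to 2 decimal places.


ratio = compressed/original = 38306/47198 = 0.811602
savings = 1 - ratio = 1 - 0.811602 = 0.188398
as a percentage: 0.188398 * 100 = 18.84%

Space savings = 1 - 38306/47198 = 18.84%


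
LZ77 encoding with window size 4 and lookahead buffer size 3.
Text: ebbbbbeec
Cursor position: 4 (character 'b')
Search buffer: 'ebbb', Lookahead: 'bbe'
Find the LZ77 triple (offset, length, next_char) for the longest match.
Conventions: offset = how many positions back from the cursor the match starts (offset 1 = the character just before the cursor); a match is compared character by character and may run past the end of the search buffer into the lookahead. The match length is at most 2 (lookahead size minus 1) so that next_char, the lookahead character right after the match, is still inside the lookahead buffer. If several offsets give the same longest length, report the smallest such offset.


Try each offset into the search buffer:
  offset=1 (pos 3, char 'b'): match length 2
  offset=2 (pos 2, char 'b'): match length 2
  offset=3 (pos 1, char 'b'): match length 2
  offset=4 (pos 0, char 'e'): match length 0
Longest match has length 2, found at offsets 1, 2, 3; take the smallest, offset 1.
next_char = character at position 4 + 2 = 6 -> 'e'

Best match: offset=1, length=2 (matching 'bb' starting at position 3)
LZ77 triple: (1, 2, 'e')


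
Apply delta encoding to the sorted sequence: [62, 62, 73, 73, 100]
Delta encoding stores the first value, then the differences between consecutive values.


First value: 62
Deltas:
  62 - 62 = 0
  73 - 62 = 11
  73 - 73 = 0
  100 - 73 = 27


Delta encoded: [62, 0, 11, 0, 27]


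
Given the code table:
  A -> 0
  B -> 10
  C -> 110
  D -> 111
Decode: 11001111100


Decoding:
110 -> C
0 -> A
111 -> D
110 -> C
0 -> A


Result: CADCA


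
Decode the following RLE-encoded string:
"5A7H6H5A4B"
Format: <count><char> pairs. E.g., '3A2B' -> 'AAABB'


Expanding each <count><char> pair:
  5A -> 'AAAAA'
  7H -> 'HHHHHHH'
  6H -> 'HHHHHH'
  5A -> 'AAAAA'
  4B -> 'BBBB'

Decoded = AAAAAHHHHHHHHHHHHHAAAAABBBB


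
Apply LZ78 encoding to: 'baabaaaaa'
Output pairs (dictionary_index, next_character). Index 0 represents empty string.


LZ78 encoding steps:
Dictionary: {0: ''}
Step 1: w='' (idx 0), next='b' -> output (0, 'b'), add 'b' as idx 1
Step 2: w='' (idx 0), next='a' -> output (0, 'a'), add 'a' as idx 2
Step 3: w='a' (idx 2), next='b' -> output (2, 'b'), add 'ab' as idx 3
Step 4: w='a' (idx 2), next='a' -> output (2, 'a'), add 'aa' as idx 4
Step 5: w='aa' (idx 4), next='a' -> output (4, 'a'), add 'aaa' as idx 5


Encoded: [(0, 'b'), (0, 'a'), (2, 'b'), (2, 'a'), (4, 'a')]


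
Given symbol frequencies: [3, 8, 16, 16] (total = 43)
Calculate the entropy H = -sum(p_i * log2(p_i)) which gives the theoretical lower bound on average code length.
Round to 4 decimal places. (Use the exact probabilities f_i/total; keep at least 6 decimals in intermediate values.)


Per-symbol terms -p_i * log2(p_i) with p_i = f_i/43:
  p = 3/43 = 0.069767: log2(p) = -3.841302, -p*log2(p) = 0.267998
  p = 8/43 = 0.186047: log2(p) = -2.426265, -p*log2(p) = 0.451398
  p = 16/43 = 0.372093: log2(p) = -1.426265, -p*log2(p) = 0.530703
  p = 16/43 = 0.372093: log2(p) = -1.426265, -p*log2(p) = 0.530703
H = 0.267998 + 0.451398 + 0.530703 + 0.530703 = 1.780802

H = 1.7808 bits/symbol


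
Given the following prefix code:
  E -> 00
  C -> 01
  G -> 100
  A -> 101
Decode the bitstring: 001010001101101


Decoding step by step:
Bits 00 -> E
Bits 101 -> A
Bits 00 -> E
Bits 01 -> C
Bits 101 -> A
Bits 101 -> A


Decoded message: EAECAA


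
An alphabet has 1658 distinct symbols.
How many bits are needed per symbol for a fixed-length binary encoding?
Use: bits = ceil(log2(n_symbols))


log2(1658) = 10.6952
Bracket: 2^10 = 1024 < 1658 <= 2^11 = 2048
So ceil(log2(1658)) = 11

bits = ceil(log2(1658)) = ceil(10.6952) = 11 bits


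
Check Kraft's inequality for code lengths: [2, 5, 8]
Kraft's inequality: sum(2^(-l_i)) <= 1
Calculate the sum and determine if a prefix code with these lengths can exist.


Sum = 2^(-2) + 2^(-5) + 2^(-8)
    = 0.25 + 0.03125 + 0.00390625
    = 73/256 = 0.28515625
Since 0.28515625 <= 1, Kraft's inequality IS satisfied.
A prefix code with these lengths CAN exist.

Kraft sum = 0.28515625. Satisfied.


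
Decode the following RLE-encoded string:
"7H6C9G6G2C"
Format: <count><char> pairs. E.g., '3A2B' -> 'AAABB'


Expanding each <count><char> pair:
  7H -> 'HHHHHHH'
  6C -> 'CCCCCC'
  9G -> 'GGGGGGGGG'
  6G -> 'GGGGGG'
  2C -> 'CC'

Decoded = HHHHHHHCCCCCCGGGGGGGGGGGGGGGCC


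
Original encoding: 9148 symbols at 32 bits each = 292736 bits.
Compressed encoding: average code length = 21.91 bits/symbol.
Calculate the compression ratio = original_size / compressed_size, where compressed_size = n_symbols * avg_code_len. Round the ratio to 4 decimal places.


original_size = n_symbols * orig_bits = 9148 * 32 = 292736 bits
compressed_size = n_symbols * avg_code_len = 9148 * 21.91 = 200432.68 bits
ratio = original_size / compressed_size = 292736 / 200432.68 = 1.4605

Compression ratio = 1.4605


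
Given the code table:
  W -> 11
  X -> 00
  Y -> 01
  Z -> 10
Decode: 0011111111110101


Decoding:
00 -> X
11 -> W
11 -> W
11 -> W
11 -> W
11 -> W
01 -> Y
01 -> Y


Result: XWWWWWYY


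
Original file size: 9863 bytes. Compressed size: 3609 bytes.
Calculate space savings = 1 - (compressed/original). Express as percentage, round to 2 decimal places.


ratio = compressed/original = 3609/9863 = 0.365913
savings = 1 - ratio = 1 - 0.365913 = 0.634087
as a percentage: 0.634087 * 100 = 63.41%

Space savings = 1 - 3609/9863 = 63.41%


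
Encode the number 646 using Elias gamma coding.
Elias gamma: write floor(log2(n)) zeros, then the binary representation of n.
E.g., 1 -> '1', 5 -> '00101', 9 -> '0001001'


num_bits = floor(log2(646)) + 1 = 10
leading_zeros = num_bits - 1 = 9
binary(646) = 1010000110

Elias gamma(646) = '000000000' + '1010000110' = 0000000001010000110 (19 bits)


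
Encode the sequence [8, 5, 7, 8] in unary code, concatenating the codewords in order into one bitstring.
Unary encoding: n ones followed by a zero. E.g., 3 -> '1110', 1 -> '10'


Encode each number as n ones followed by a terminating 0:
  8 -> 111111110 (9 bits)
  5 -> 111110 (6 bits)
  7 -> 11111110 (8 bits)
  8 -> 111111110 (9 bits)
Total length = 9 + 6 + 8 + 9 = 32 bits.

Unary([8, 5, 7, 8]) = 11111111011111011111110111111110 (32 bits)


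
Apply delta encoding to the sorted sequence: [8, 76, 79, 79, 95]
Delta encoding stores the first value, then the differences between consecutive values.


First value: 8
Deltas:
  76 - 8 = 68
  79 - 76 = 3
  79 - 79 = 0
  95 - 79 = 16


Delta encoded: [8, 68, 3, 0, 16]


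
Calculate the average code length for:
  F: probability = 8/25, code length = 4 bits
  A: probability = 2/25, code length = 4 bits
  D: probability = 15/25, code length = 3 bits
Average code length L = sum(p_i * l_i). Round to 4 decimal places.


Weighted contributions p_i * l_i:
  F: (8/25) * 4 = 32/25
  A: (2/25) * 4 = 8/25
  D: (15/25) * 3 = 45/25
Sum = (32 + 8 + 45)/25 = 85/25

L = 85/25 = 3.4000 bits/symbol


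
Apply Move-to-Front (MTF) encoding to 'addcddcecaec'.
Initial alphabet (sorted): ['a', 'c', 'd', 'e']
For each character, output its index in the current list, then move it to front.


MTF encoding:
'a': index 0 in ['a', 'c', 'd', 'e'] -> ['a', 'c', 'd', 'e']
'd': index 2 in ['a', 'c', 'd', 'e'] -> ['d', 'a', 'c', 'e']
'd': index 0 in ['d', 'a', 'c', 'e'] -> ['d', 'a', 'c', 'e']
'c': index 2 in ['d', 'a', 'c', 'e'] -> ['c', 'd', 'a', 'e']
'd': index 1 in ['c', 'd', 'a', 'e'] -> ['d', 'c', 'a', 'e']
'd': index 0 in ['d', 'c', 'a', 'e'] -> ['d', 'c', 'a', 'e']
'c': index 1 in ['d', 'c', 'a', 'e'] -> ['c', 'd', 'a', 'e']
'e': index 3 in ['c', 'd', 'a', 'e'] -> ['e', 'c', 'd', 'a']
'c': index 1 in ['e', 'c', 'd', 'a'] -> ['c', 'e', 'd', 'a']
'a': index 3 in ['c', 'e', 'd', 'a'] -> ['a', 'c', 'e', 'd']
'e': index 2 in ['a', 'c', 'e', 'd'] -> ['e', 'a', 'c', 'd']
'c': index 2 in ['e', 'a', 'c', 'd'] -> ['c', 'e', 'a', 'd']


Output: [0, 2, 0, 2, 1, 0, 1, 3, 1, 3, 2, 2]


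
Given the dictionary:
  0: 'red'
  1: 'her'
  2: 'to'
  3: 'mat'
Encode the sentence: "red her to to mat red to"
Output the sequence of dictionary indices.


Look up each word in the dictionary:
  'red' -> 0
  'her' -> 1
  'to' -> 2
  'to' -> 2
  'mat' -> 3
  'red' -> 0
  'to' -> 2

Encoded: [0, 1, 2, 2, 3, 0, 2]


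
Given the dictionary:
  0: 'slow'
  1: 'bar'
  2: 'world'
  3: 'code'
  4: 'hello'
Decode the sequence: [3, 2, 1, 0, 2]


Look up each index in the dictionary:
  3 -> 'code'
  2 -> 'world'
  1 -> 'bar'
  0 -> 'slow'
  2 -> 'world'

Decoded: "code world bar slow world"


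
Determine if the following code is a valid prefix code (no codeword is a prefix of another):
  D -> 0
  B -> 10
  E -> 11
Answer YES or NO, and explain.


Checking each pair (does one codeword prefix another?):
  D='0' vs B='10': no prefix
  D='0' vs E='11': no prefix
  B='10' vs D='0': no prefix
  B='10' vs E='11': no prefix
  E='11' vs D='0': no prefix
  E='11' vs B='10': no prefix
No violation found over all pairs.

YES -- this is a valid prefix code. No codeword is a prefix of any other codeword.


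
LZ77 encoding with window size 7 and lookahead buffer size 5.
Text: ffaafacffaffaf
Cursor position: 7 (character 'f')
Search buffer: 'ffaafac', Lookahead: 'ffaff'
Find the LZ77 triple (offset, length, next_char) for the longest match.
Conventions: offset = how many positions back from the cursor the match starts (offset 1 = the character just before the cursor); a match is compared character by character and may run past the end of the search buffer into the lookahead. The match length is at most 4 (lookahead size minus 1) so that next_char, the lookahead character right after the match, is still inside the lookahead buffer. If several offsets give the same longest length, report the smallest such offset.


Try each offset into the search buffer:
  offset=1 (pos 6, char 'c'): match length 0
  offset=2 (pos 5, char 'a'): match length 0
  offset=3 (pos 4, char 'f'): match length 1
  offset=4 (pos 3, char 'a'): match length 0
  offset=5 (pos 2, char 'a'): match length 0
  offset=6 (pos 1, char 'f'): match length 1
  offset=7 (pos 0, char 'f'): match length 3
Longest match has length 3 at offset 7.
next_char = character at position 7 + 3 = 10 -> 'f'

Best match: offset=7, length=3 (matching 'ffa' starting at position 0)
LZ77 triple: (7, 3, 'f')


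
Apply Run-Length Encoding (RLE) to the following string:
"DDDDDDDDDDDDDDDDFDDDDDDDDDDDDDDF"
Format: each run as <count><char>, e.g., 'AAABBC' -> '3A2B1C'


Scanning runs left to right:
  i=0: run of 'D' x 16 -> '16D'
  i=16: run of 'F' x 1 -> '1F'
  i=17: run of 'D' x 14 -> '14D'
  i=31: run of 'F' x 1 -> '1F'

RLE = 16D1F14D1F


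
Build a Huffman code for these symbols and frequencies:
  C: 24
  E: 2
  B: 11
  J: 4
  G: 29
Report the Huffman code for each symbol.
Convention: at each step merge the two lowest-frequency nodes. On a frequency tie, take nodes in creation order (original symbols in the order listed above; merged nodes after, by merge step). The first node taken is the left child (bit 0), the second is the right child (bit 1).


Huffman tree construction:
Step 1: Merge E(2) + J(4) = 6
Step 2: Merge (E+J)(6) + B(11) = 17
Step 3: Merge ((E+J)+B)(17) + C(24) = 41
Step 4: Merge G(29) + (((E+J)+B)+C)(41) = 70
Read each symbol's code off the tree from the root (left child = 0, right child = 1).

Codes:
  C: 11 (length 2)
  E: 1000 (length 4)
  B: 101 (length 3)
  J: 1001 (length 4)
  G: 0 (length 1)
Average code length: 134/70 = 1.9143 bits/symbol


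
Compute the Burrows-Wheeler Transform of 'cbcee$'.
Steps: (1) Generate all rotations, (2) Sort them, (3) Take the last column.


Rotations (sorted):
  0: $cbcee -> last char: e
  1: bcee$c -> last char: c
  2: cbcee$ -> last char: $
  3: cee$cb -> last char: b
  4: e$cbce -> last char: e
  5: ee$cbc -> last char: c


BWT = ec$bec


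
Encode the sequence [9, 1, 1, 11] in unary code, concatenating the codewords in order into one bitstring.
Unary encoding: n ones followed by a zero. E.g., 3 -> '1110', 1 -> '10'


Encode each number as n ones followed by a terminating 0:
  9 -> 1111111110 (10 bits)
  1 -> 10 (2 bits)
  1 -> 10 (2 bits)
  11 -> 111111111110 (12 bits)
Total length = 10 + 2 + 2 + 12 = 26 bits.

Unary([9, 1, 1, 11]) = 11111111101010111111111110 (26 bits)


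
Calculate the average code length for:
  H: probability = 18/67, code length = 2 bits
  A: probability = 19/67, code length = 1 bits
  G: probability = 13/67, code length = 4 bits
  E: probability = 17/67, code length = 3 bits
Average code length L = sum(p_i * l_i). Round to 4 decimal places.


Weighted contributions p_i * l_i:
  H: (18/67) * 2 = 36/67
  A: (19/67) * 1 = 19/67
  G: (13/67) * 4 = 52/67
  E: (17/67) * 3 = 51/67
Sum = (36 + 19 + 52 + 51)/67 = 158/67

L = 158/67 = 2.3582 bits/symbol


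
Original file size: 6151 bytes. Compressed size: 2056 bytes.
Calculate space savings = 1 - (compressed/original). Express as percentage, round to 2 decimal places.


ratio = compressed/original = 2056/6151 = 0.334255
savings = 1 - ratio = 1 - 0.334255 = 0.665745
as a percentage: 0.665745 * 100 = 66.57%

Space savings = 1 - 2056/6151 = 66.57%


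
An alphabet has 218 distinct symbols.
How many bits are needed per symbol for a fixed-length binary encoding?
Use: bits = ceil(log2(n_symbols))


log2(218) = 7.7682
Bracket: 2^7 = 128 < 218 <= 2^8 = 256
So ceil(log2(218)) = 8

bits = ceil(log2(218)) = ceil(7.7682) = 8 bits


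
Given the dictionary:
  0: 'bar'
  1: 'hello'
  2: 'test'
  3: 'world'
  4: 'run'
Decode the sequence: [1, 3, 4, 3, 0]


Look up each index in the dictionary:
  1 -> 'hello'
  3 -> 'world'
  4 -> 'run'
  3 -> 'world'
  0 -> 'bar'

Decoded: "hello world run world bar"


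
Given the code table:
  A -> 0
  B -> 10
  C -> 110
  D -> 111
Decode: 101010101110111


Decoding:
10 -> B
10 -> B
10 -> B
10 -> B
111 -> D
0 -> A
111 -> D


Result: BBBBDAD


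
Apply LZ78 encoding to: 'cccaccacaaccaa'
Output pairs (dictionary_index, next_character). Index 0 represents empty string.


LZ78 encoding steps:
Dictionary: {0: ''}
Step 1: w='' (idx 0), next='c' -> output (0, 'c'), add 'c' as idx 1
Step 2: w='c' (idx 1), next='c' -> output (1, 'c'), add 'cc' as idx 2
Step 3: w='' (idx 0), next='a' -> output (0, 'a'), add 'a' as idx 3
Step 4: w='cc' (idx 2), next='a' -> output (2, 'a'), add 'cca' as idx 4
Step 5: w='c' (idx 1), next='a' -> output (1, 'a'), add 'ca' as idx 5
Step 6: w='a' (idx 3), next='c' -> output (3, 'c'), add 'ac' as idx 6
Step 7: w='ca' (idx 5), next='a' -> output (5, 'a'), add 'caa' as idx 7


Encoded: [(0, 'c'), (1, 'c'), (0, 'a'), (2, 'a'), (1, 'a'), (3, 'c'), (5, 'a')]


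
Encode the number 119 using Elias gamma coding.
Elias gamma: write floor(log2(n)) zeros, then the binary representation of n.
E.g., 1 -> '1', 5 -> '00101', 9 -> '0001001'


num_bits = floor(log2(119)) + 1 = 7
leading_zeros = num_bits - 1 = 6
binary(119) = 1110111

Elias gamma(119) = '000000' + '1110111' = 0000001110111 (13 bits)


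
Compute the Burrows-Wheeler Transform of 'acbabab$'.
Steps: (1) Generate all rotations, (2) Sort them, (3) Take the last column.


Rotations (sorted):
  0: $acbabab -> last char: b
  1: ab$acbab -> last char: b
  2: abab$acb -> last char: b
  3: acbabab$ -> last char: $
  4: b$acbaba -> last char: a
  5: bab$acba -> last char: a
  6: babab$ac -> last char: c
  7: cbabab$a -> last char: a


BWT = bbb$aaca


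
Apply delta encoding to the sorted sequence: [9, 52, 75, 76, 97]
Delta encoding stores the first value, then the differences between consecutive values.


First value: 9
Deltas:
  52 - 9 = 43
  75 - 52 = 23
  76 - 75 = 1
  97 - 76 = 21


Delta encoded: [9, 43, 23, 1, 21]


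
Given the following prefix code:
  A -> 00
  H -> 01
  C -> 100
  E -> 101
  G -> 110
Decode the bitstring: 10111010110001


Decoding step by step:
Bits 101 -> E
Bits 110 -> G
Bits 101 -> E
Bits 100 -> C
Bits 01 -> H


Decoded message: EGECH


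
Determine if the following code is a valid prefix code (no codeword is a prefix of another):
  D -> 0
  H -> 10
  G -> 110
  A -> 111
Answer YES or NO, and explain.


Checking each pair (does one codeword prefix another?):
  D='0' vs H='10': no prefix
  D='0' vs G='110': no prefix
  D='0' vs A='111': no prefix
  H='10' vs D='0': no prefix
  H='10' vs G='110': no prefix
  H='10' vs A='111': no prefix
  G='110' vs D='0': no prefix
  G='110' vs H='10': no prefix
  G='110' vs A='111': no prefix
  A='111' vs D='0': no prefix
  A='111' vs H='10': no prefix
  A='111' vs G='110': no prefix
No violation found over all pairs.

YES -- this is a valid prefix code. No codeword is a prefix of any other codeword.


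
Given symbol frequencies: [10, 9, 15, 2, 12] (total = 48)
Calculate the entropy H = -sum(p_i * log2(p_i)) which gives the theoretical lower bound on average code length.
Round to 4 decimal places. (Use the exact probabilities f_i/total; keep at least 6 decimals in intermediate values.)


Per-symbol terms -p_i * log2(p_i) with p_i = f_i/48:
  p = 10/48 = 0.208333: log2(p) = -2.263034, -p*log2(p) = 0.471466
  p = 9/48 = 0.187500: log2(p) = -2.415037, -p*log2(p) = 0.452820
  p = 15/48 = 0.312500: log2(p) = -1.678072, -p*log2(p) = 0.524397
  p = 2/48 = 0.041667: log2(p) = -4.584963, -p*log2(p) = 0.191040
  p = 12/48 = 0.250000: log2(p) = -2.000000, -p*log2(p) = 0.500000
H = 0.471466 + 0.452820 + 0.524397 + 0.191040 + 0.500000 = 2.139723

H = 2.1397 bits/symbol


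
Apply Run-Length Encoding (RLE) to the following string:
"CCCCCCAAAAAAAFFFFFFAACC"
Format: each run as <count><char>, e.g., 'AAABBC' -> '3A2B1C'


Scanning runs left to right:
  i=0: run of 'C' x 6 -> '6C'
  i=6: run of 'A' x 7 -> '7A'
  i=13: run of 'F' x 6 -> '6F'
  i=19: run of 'A' x 2 -> '2A'
  i=21: run of 'C' x 2 -> '2C'

RLE = 6C7A6F2A2C


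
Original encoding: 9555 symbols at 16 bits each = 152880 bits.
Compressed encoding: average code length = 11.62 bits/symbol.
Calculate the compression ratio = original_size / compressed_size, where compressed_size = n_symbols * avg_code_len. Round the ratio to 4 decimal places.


original_size = n_symbols * orig_bits = 9555 * 16 = 152880 bits
compressed_size = n_symbols * avg_code_len = 9555 * 11.62 = 111029.1 bits
ratio = original_size / compressed_size = 152880 / 111029.1 = 1.3769

Compression ratio = 1.3769


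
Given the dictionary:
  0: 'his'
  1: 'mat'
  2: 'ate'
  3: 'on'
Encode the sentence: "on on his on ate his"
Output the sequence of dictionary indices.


Look up each word in the dictionary:
  'on' -> 3
  'on' -> 3
  'his' -> 0
  'on' -> 3
  'ate' -> 2
  'his' -> 0

Encoded: [3, 3, 0, 3, 2, 0]


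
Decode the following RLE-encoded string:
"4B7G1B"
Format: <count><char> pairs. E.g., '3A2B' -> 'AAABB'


Expanding each <count><char> pair:
  4B -> 'BBBB'
  7G -> 'GGGGGGG'
  1B -> 'B'

Decoded = BBBBGGGGGGGB


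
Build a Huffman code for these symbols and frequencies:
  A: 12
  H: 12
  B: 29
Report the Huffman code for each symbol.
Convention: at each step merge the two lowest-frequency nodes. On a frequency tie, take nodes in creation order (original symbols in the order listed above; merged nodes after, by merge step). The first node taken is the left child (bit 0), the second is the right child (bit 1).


Huffman tree construction:
Step 1: Merge A(12) + H(12) = 24
Step 2: Merge (A+H)(24) + B(29) = 53
Read each symbol's code off the tree from the root (left child = 0, right child = 1).

Codes:
  A: 00 (length 2)
  H: 01 (length 2)
  B: 1 (length 1)
Average code length: 77/53 = 1.4528 bits/symbol


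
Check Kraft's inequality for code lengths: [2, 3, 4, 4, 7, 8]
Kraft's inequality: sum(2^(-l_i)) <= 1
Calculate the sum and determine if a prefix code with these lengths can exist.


Sum = 2^(-2) + 2^(-3) + 2^(-4) + 2^(-4) + 2^(-7) + 2^(-8)
    = 0.25 + 0.125 + 0.0625 + 0.0625 + 0.0078125 + 0.00390625
    = 131/256 = 0.51171875
Since 0.51171875 <= 1, Kraft's inequality IS satisfied.
A prefix code with these lengths CAN exist.

Kraft sum = 0.51171875. Satisfied.


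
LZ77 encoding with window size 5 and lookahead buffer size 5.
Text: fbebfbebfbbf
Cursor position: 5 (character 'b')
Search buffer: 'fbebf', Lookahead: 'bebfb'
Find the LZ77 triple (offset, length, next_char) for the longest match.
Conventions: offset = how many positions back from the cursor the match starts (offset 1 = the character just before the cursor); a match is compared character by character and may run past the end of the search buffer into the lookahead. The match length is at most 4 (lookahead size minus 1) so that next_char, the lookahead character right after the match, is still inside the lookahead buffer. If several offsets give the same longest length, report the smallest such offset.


Try each offset into the search buffer:
  offset=1 (pos 4, char 'f'): match length 0
  offset=2 (pos 3, char 'b'): match length 1
  offset=3 (pos 2, char 'e'): match length 0
  offset=4 (pos 1, char 'b'): match length 4
  offset=5 (pos 0, char 'f'): match length 0
Longest match has length 4 at offset 4.
next_char = character at position 5 + 4 = 9 -> 'b'

Best match: offset=4, length=4 (matching 'bebf' starting at position 1)
LZ77 triple: (4, 4, 'b')


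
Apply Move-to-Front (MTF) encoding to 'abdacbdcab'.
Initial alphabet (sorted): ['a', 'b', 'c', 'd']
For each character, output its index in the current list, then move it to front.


MTF encoding:
'a': index 0 in ['a', 'b', 'c', 'd'] -> ['a', 'b', 'c', 'd']
'b': index 1 in ['a', 'b', 'c', 'd'] -> ['b', 'a', 'c', 'd']
'd': index 3 in ['b', 'a', 'c', 'd'] -> ['d', 'b', 'a', 'c']
'a': index 2 in ['d', 'b', 'a', 'c'] -> ['a', 'd', 'b', 'c']
'c': index 3 in ['a', 'd', 'b', 'c'] -> ['c', 'a', 'd', 'b']
'b': index 3 in ['c', 'a', 'd', 'b'] -> ['b', 'c', 'a', 'd']
'd': index 3 in ['b', 'c', 'a', 'd'] -> ['d', 'b', 'c', 'a']
'c': index 2 in ['d', 'b', 'c', 'a'] -> ['c', 'd', 'b', 'a']
'a': index 3 in ['c', 'd', 'b', 'a'] -> ['a', 'c', 'd', 'b']
'b': index 3 in ['a', 'c', 'd', 'b'] -> ['b', 'a', 'c', 'd']


Output: [0, 1, 3, 2, 3, 3, 3, 2, 3, 3]


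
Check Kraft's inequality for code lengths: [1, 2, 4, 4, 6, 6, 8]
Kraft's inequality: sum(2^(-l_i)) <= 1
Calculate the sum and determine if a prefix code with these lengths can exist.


Sum = 2^(-1) + 2^(-2) + 2^(-4) + 2^(-4) + 2^(-6) + 2^(-6) + 2^(-8)
    = 0.5 + 0.25 + 0.0625 + 0.0625 + 0.015625 + 0.015625 + 0.00390625
    = 233/256 = 0.91015625
Since 0.91015625 <= 1, Kraft's inequality IS satisfied.
A prefix code with these lengths CAN exist.

Kraft sum = 0.91015625. Satisfied.


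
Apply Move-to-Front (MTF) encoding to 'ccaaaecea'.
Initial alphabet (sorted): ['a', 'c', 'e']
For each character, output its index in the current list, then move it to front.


MTF encoding:
'c': index 1 in ['a', 'c', 'e'] -> ['c', 'a', 'e']
'c': index 0 in ['c', 'a', 'e'] -> ['c', 'a', 'e']
'a': index 1 in ['c', 'a', 'e'] -> ['a', 'c', 'e']
'a': index 0 in ['a', 'c', 'e'] -> ['a', 'c', 'e']
'a': index 0 in ['a', 'c', 'e'] -> ['a', 'c', 'e']
'e': index 2 in ['a', 'c', 'e'] -> ['e', 'a', 'c']
'c': index 2 in ['e', 'a', 'c'] -> ['c', 'e', 'a']
'e': index 1 in ['c', 'e', 'a'] -> ['e', 'c', 'a']
'a': index 2 in ['e', 'c', 'a'] -> ['a', 'e', 'c']


Output: [1, 0, 1, 0, 0, 2, 2, 1, 2]


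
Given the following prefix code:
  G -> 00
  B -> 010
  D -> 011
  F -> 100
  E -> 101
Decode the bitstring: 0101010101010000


Decoding step by step:
Bits 010 -> B
Bits 101 -> E
Bits 010 -> B
Bits 101 -> E
Bits 00 -> G
Bits 00 -> G


Decoded message: BEBEGG


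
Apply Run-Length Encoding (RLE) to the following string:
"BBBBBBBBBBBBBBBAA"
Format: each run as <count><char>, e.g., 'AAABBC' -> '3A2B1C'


Scanning runs left to right:
  i=0: run of 'B' x 15 -> '15B'
  i=15: run of 'A' x 2 -> '2A'

RLE = 15B2A


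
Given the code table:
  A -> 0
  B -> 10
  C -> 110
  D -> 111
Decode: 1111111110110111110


Decoding:
111 -> D
111 -> D
111 -> D
0 -> A
110 -> C
111 -> D
110 -> C


Result: DDDACDC


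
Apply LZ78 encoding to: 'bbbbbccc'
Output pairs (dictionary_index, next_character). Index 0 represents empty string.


LZ78 encoding steps:
Dictionary: {0: ''}
Step 1: w='' (idx 0), next='b' -> output (0, 'b'), add 'b' as idx 1
Step 2: w='b' (idx 1), next='b' -> output (1, 'b'), add 'bb' as idx 2
Step 3: w='bb' (idx 2), next='c' -> output (2, 'c'), add 'bbc' as idx 3
Step 4: w='' (idx 0), next='c' -> output (0, 'c'), add 'c' as idx 4
Step 5: w='c' (idx 4), end of input -> output (4, '')


Encoded: [(0, 'b'), (1, 'b'), (2, 'c'), (0, 'c'), (4, '')]


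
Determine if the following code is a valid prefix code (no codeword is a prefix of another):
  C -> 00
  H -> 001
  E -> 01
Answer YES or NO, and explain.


Checking each pair (does one codeword prefix another?):
  C='00' vs H='001': prefix -- VIOLATION

NO -- this is NOT a valid prefix code. C (00) is a prefix of H (001).


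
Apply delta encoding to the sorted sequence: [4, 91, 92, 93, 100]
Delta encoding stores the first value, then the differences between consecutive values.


First value: 4
Deltas:
  91 - 4 = 87
  92 - 91 = 1
  93 - 92 = 1
  100 - 93 = 7


Delta encoded: [4, 87, 1, 1, 7]


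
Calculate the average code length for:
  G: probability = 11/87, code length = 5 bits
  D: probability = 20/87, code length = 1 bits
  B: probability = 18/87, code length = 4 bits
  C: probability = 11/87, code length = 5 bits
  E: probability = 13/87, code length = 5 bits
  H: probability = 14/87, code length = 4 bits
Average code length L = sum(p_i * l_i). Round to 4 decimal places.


Weighted contributions p_i * l_i:
  G: (11/87) * 5 = 55/87
  D: (20/87) * 1 = 20/87
  B: (18/87) * 4 = 72/87
  C: (11/87) * 5 = 55/87
  E: (13/87) * 5 = 65/87
  H: (14/87) * 4 = 56/87
Sum = (55 + 20 + 72 + 55 + 65 + 56)/87 = 323/87

L = 323/87 = 3.7126 bits/symbol


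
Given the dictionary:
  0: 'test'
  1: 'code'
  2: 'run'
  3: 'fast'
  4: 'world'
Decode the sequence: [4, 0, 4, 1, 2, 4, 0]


Look up each index in the dictionary:
  4 -> 'world'
  0 -> 'test'
  4 -> 'world'
  1 -> 'code'
  2 -> 'run'
  4 -> 'world'
  0 -> 'test'

Decoded: "world test world code run world test"
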